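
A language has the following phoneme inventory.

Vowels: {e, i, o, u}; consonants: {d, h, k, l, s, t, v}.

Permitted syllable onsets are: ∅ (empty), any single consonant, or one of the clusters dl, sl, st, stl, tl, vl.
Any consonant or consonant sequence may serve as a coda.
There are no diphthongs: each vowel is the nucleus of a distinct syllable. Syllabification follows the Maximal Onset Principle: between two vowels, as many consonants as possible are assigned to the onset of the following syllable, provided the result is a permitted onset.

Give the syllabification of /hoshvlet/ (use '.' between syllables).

hosh.vlet

Nuclei (vowels): o, e → 2 syllables.
Between /o/ (V1) and /e/ (V2): /shvl/ splits as /sh/ + /vl/ (/vl/ is the longest suffix that is a licit onset).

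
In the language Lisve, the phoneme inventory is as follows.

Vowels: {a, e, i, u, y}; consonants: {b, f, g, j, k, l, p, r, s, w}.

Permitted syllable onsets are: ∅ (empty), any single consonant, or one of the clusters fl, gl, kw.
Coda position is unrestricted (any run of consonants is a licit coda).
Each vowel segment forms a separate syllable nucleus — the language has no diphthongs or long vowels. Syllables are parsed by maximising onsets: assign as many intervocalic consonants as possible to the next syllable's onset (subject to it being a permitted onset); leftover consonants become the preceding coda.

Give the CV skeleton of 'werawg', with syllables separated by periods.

The vowels are e, a — 2 nuclei, so 2 syllables.
σ1/σ2 boundary: /r/ → onset of the next syllable (single consonants are always licit onsets).
Putting it together: we.rawg.
Mapping each syllable to C/V: /we/ → CV, /rawg/ → CVCC.

CV.CVCC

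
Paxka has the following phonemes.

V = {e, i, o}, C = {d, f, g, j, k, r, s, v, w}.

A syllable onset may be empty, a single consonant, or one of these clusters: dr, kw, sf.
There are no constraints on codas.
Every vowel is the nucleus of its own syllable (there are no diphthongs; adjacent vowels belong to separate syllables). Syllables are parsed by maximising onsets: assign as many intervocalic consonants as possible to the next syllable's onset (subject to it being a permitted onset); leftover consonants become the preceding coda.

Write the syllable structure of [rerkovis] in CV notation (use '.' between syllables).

Vowels present: e, o, i; each is a nucleus, giving 3 syllables.
σ1/σ2 boundary: /rk/; trying suffixes from longest down, /k/ is the first permitted one, so coda /r/ | onset /k/.
σ2/σ3 boundary: /v/ → onset of the next syllable (single consonants are always licit onsets).
Result: rer.ko.vis.
Mapping each syllable to C/V: /rer/ → CVC, /ko/ → CV, /vis/ → CVC.

CVC.CV.CVC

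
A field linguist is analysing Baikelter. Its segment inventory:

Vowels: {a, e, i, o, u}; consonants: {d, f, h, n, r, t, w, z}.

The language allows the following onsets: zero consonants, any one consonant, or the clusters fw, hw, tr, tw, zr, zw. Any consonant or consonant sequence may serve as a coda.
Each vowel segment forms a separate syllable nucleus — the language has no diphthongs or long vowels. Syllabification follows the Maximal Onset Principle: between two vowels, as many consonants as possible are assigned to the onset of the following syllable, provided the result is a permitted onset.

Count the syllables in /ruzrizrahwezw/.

4

Vowels present: u, i, a, e; each is a nucleus, giving 4 syllables.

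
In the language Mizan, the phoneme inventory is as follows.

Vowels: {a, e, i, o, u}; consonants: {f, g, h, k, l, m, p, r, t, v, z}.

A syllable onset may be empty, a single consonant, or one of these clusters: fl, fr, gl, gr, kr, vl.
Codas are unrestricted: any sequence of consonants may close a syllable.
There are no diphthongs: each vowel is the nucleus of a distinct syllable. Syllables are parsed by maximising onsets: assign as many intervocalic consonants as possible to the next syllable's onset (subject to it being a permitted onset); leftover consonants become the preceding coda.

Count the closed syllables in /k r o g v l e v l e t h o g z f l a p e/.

Nuclei (vowels): o, e, e, o, a, e → 6 syllables.
V1 /o/ – V2 /e/: /gvl/ splits as /g/ + /vl/ (/vl/ is the longest suffix that is a licit onset).
V2 /e/ – V3 /e/: /vl/ is a licit onset in full, so it all attaches to the next syllable.
V3 /e/ – V4 /o/: /th/; trying suffixes from longest down, /h/ is the first permitted one, so coda /t/ | onset /h/.
V4 /o/ – V5 /a/: /gzfl/; trying suffixes from longest down, /fl/ is the first permitted one, so coda /gz/ | onset /fl/.
V5 /a/ – V6 /e/: just /p/ — single C goes to the following onset.
Syllabification: krog.vle.vlet.hogz.fla.pe.
Classifying each syllable: /krog/ (closed), /vle/ (open), /vlet/ (closed), /hogz/ (closed), /fla/ (open), /pe/ (open).
Closed syllables: 3.

3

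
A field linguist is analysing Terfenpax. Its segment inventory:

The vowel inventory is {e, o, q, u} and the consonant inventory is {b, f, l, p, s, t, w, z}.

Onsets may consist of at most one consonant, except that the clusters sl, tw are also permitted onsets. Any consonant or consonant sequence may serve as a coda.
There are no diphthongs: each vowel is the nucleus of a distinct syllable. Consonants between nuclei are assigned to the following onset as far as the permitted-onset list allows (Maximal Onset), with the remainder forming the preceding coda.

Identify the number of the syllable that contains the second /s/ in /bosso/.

Vowels present: o, o; each is a nucleus, giving 2 syllables.
Between /o/ (V1) and /o/ (V2): cluster /ss/ — the longest permitted-onset suffix is /s/; onset = /s/, preceding coda = /s/.
So the parse is bos.so.
The second /s/ is in the onset of syllable 2 (/so/).

2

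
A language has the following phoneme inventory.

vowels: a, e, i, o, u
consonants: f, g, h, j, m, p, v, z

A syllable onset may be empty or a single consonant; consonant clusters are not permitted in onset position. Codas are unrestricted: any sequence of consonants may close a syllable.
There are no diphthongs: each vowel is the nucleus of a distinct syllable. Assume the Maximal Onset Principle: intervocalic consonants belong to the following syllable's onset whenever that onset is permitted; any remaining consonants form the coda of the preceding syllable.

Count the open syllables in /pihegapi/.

4

Vowels present: i, e, a, i; each is a nucleus, giving 4 syllables.
Between /i/ (V1) and /e/ (V2): just /h/ — single C goes to the following onset.
Between /e/ (V2) and /a/ (V3): /g/ → onset of the next syllable (single consonants are always licit onsets).
Between /a/ (V3) and /i/ (V4): /p/ → onset of the next syllable (single consonants are always licit onsets).
Result: pi.he.ga.pi.
Classifying each syllable: /pi/ (open), /he/ (open), /ga/ (open), /pi/ (open).
Open syllables: 4.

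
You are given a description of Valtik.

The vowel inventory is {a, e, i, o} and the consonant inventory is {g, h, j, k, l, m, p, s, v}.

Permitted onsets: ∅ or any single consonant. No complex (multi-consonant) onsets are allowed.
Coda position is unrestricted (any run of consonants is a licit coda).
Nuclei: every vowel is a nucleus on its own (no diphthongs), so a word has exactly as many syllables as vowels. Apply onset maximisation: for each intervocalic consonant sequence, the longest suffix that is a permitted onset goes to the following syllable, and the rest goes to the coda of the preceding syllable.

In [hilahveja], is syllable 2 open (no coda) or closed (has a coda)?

closed

Nuclei (vowels): i, a, e, a → 4 syllables.
Between /i/ (V1) and /a/ (V2): just /l/ — single C goes to the following onset.
Between /a/ (V2) and /e/ (V3): /hv/ splits as /h/ + /v/ (/v/ is the longest suffix that is a licit onset).
Between /e/ (V3) and /a/ (V4): just /j/ — single C goes to the following onset.
Syllabification: hi.lah.ve.ja.
Syllable 2 is /lah/ with coda /h/, so it is closed.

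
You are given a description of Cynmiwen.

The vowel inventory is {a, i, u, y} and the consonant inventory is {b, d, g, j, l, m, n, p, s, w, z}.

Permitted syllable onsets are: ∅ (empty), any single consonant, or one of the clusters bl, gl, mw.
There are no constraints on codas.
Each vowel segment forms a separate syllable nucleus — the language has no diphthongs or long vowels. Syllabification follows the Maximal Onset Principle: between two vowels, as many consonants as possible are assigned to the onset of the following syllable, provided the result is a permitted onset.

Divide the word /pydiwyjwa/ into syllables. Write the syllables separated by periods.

Vowels present: y, i, y, a; each is a nucleus, giving 4 syllables.
σ1/σ2 boundary: /d/ is a single consonant, so it becomes the next onset.
σ2/σ3 boundary: /w/ is a single consonant, so it becomes the next onset.
σ3/σ4 boundary: /jw/ — longest licit onset from the right is /w/, leaving /j/ as coda.

py.di.wyj.wa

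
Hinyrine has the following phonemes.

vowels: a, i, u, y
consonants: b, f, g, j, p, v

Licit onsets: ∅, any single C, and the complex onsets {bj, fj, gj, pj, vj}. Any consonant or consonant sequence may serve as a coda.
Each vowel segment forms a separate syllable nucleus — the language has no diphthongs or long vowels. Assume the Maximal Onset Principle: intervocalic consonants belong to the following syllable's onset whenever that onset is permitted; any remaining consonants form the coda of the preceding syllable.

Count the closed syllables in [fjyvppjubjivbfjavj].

The vowels are y, u, i, a — 4 nuclei, so 4 syllables.
/y…u/ gap (V1→V2): /vppj/; trying suffixes from longest down, /pj/ is the first permitted one, so coda /vp/ | onset /pj/.
/u…i/ gap (V2→V3): /bj/ is a licit onset in full, so it all attaches to the next syllable.
/i…a/ gap (V3→V4): /vbfj/; trying suffixes from longest down, /fj/ is the first permitted one, so coda /vb/ | onset /fj/.
Syllabification: fjyvp.pju.bjivb.fjavj.
Classifying each syllable: /fjyvp/ (closed), /pju/ (open), /bjivb/ (closed), /fjavj/ (closed).
Closed syllables: 3.

3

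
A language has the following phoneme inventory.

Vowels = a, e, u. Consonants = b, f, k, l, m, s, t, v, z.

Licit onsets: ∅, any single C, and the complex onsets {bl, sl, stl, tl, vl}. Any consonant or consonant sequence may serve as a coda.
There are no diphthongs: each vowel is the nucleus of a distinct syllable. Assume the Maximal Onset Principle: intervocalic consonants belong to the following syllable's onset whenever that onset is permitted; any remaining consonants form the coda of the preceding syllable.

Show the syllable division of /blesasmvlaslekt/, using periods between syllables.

ble.sasm.vla.slekt

Nuclei (vowels): e, a, a, e → 4 syllables.
V1 /e/ – V2 /a/: just /s/ — single C goes to the following onset.
V2 /a/ – V3 /a/: /smvl/; trying suffixes from longest down, /vl/ is the first permitted one, so coda /sm/ | onset /vl/.
V3 /a/ – V4 /e/: /sl/ is a licit onset in full, so it all attaches to the next syllable.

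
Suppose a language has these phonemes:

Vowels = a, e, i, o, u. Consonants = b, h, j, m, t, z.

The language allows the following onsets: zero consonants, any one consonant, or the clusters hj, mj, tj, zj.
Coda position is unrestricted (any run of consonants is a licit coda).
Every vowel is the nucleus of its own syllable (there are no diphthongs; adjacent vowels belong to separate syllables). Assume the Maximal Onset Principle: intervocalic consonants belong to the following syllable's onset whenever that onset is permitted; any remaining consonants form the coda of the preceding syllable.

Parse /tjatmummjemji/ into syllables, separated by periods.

tjat.mum.mje.mji

Vowels present: a, u, e, i; each is a nucleus, giving 4 syllables.
σ1/σ2 boundary: /tm/; trying suffixes from longest down, /m/ is the first permitted one, so coda /t/ | onset /m/.
σ2/σ3 boundary: /mmj/ splits as /m/ + /mj/ (/mj/ is the longest suffix that is a licit onset).
σ3/σ4 boundary: /mj/ — entire cluster is a permitted onset → onset /mj/, coda ∅.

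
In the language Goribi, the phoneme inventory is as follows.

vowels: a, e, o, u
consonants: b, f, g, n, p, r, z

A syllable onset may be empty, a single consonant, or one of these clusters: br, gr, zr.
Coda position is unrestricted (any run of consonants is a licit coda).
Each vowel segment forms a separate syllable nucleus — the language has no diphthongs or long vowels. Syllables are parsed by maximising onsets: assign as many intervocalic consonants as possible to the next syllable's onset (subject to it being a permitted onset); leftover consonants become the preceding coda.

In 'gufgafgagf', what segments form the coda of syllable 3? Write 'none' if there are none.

Vowels present: u, a, a; each is a nucleus, giving 3 syllables.
V1 /u/ – V2 /a/: /fg/; trying suffixes from longest down, /g/ is the first permitted one, so coda /f/ | onset /g/.
V2 /a/ – V3 /a/: /fg/; trying suffixes from longest down, /g/ is the first permitted one, so coda /f/ | onset /g/.
Result: guf.gaf.gagf.
Syllable 3 is /gagf/: onset /g/, nucleus /a/, coda /gf/.

gf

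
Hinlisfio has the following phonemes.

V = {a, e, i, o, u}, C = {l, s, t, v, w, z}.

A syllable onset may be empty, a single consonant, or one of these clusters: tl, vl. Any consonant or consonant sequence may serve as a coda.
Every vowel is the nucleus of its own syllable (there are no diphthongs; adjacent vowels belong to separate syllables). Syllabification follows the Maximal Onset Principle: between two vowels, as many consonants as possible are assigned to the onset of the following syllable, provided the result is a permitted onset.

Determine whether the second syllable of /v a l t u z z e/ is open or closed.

Nuclei (vowels): a, u, e → 3 syllables.
V1 /a/ – V2 /u/: /lt/ splits as /l/ + /t/ (/t/ is the longest suffix that is a licit onset).
V2 /u/ – V3 /e/: cluster /zz/ — the longest permitted-onset suffix is /z/; onset = /z/, preceding coda = /z/.
Putting it together: val.tuz.ze.
Syllable 2 is /tuz/ with coda /z/, so it is closed.

closed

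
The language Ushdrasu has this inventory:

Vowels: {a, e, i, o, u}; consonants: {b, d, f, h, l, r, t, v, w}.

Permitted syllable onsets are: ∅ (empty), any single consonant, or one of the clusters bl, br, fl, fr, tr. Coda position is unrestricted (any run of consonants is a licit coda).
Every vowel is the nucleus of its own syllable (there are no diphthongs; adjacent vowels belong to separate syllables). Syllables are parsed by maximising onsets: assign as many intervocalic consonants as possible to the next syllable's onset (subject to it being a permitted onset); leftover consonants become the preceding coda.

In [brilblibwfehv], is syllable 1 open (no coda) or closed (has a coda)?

closed

Nuclei (vowels): i, i, e → 3 syllables.
σ1/σ2 boundary: /lbl/ — longest licit onset from the right is /bl/, leaving /l/ as coda.
σ2/σ3 boundary: /bwf/ splits as /bw/ + /f/ (/f/ is the longest suffix that is a licit onset).
Syllabification: bril.blibw.fehv.
Syllable 1 is /bril/ with coda /l/, so it is closed.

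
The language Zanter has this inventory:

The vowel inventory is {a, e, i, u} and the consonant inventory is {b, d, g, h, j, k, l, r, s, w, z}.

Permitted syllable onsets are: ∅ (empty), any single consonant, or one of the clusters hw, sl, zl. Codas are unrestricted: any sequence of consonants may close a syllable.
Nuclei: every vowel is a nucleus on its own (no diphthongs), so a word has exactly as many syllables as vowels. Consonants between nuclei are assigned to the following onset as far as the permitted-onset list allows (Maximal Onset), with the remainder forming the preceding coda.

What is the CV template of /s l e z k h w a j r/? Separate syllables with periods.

The vowels are e, a — 2 nuclei, so 2 syllables.
σ1/σ2 boundary: /zkhw/ — longest licit onset from the right is /hw/, leaving /zk/ as coda.
Result: slezk.hwajr.
Mapping each syllable to C/V: /slezk/ → CCVCC, /hwajr/ → CCVCC.

CCVCC.CCVCC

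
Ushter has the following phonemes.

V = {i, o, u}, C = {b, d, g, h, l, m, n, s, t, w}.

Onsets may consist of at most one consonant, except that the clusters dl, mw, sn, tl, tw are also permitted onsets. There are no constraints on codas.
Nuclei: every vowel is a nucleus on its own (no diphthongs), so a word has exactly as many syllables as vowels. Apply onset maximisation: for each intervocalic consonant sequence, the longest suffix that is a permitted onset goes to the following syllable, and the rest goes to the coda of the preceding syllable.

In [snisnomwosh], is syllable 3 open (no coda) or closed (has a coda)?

The vowels are i, o, o — 3 nuclei, so 3 syllables.
σ1/σ2 boundary: /sn/ — entire cluster is a permitted onset → onset /sn/, coda ∅.
σ2/σ3 boundary: /mw/ — entire cluster is a permitted onset → onset /mw/, coda ∅.
So the parse is sni.sno.mwosh.
Syllable 3 is /mwosh/ with coda /sh/, so it is closed.

closed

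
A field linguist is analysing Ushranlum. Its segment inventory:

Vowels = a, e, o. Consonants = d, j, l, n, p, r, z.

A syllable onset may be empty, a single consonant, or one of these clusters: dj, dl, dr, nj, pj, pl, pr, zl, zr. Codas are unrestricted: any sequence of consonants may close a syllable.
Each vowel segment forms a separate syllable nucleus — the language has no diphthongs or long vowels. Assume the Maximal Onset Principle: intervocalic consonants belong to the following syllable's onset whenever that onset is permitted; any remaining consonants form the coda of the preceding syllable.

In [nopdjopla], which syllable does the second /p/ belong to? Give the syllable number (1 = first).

The vowels are o, o, a — 3 nuclei, so 3 syllables.
V1 /o/ – V2 /o/: /pdj/ splits as /p/ + /dj/ (/dj/ is the longest suffix that is a licit onset).
V2 /o/ – V3 /a/: /pl/ is a licit onset in full, so it all attaches to the next syllable.
So the parse is nop.djo.pla.
The second /p/ is in the onset of syllable 3 (/pla/).

3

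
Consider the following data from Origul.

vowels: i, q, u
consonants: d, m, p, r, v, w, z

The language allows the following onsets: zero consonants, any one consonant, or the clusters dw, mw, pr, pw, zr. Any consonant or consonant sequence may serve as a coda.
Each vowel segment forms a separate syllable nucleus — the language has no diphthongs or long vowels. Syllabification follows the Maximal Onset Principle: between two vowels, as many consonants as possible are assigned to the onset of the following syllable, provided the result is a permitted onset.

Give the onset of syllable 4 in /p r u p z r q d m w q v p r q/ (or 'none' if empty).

The vowels are u, q, q, q — 4 nuclei, so 4 syllables.
σ1/σ2 boundary: /pzr/ splits as /p/ + /zr/ (/zr/ is the longest suffix that is a licit onset).
σ2/σ3 boundary: /dmw/ — longest licit onset from the right is /mw/, leaving /d/ as coda.
σ3/σ4 boundary: /vpr/ splits as /v/ + /pr/ (/pr/ is the longest suffix that is a licit onset).
Syllabification: prup.zrqd.mwqv.prq.
Syllable 4 is /prq/: onset /pr/, nucleus /q/, coda ∅.

pr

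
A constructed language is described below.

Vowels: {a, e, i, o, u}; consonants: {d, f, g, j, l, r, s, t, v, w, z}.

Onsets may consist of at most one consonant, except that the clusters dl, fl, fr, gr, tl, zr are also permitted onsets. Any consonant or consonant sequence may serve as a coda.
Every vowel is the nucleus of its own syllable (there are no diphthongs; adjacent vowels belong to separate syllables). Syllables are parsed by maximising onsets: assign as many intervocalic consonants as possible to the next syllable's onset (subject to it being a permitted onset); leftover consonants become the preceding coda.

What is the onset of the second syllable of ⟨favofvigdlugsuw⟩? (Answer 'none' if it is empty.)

v

Vowels present: a, o, i, u, u; each is a nucleus, giving 5 syllables.
V1 /a/ – V2 /o/: just /v/ — single C goes to the following onset.
V2 /o/ – V3 /i/: /fv/ — longest licit onset from the right is /v/, leaving /f/ as coda.
V3 /i/ – V4 /u/: cluster /gdl/ — the longest permitted-onset suffix is /dl/; onset = /dl/, preceding coda = /g/.
V4 /u/ – V5 /u/: /gs/ — longest licit onset from the right is /s/, leaving /g/ as coda.
Putting it together: fa.vof.vig.dlug.suw.
Syllable 2 is /vof/: onset /v/, nucleus /o/, coda /f/.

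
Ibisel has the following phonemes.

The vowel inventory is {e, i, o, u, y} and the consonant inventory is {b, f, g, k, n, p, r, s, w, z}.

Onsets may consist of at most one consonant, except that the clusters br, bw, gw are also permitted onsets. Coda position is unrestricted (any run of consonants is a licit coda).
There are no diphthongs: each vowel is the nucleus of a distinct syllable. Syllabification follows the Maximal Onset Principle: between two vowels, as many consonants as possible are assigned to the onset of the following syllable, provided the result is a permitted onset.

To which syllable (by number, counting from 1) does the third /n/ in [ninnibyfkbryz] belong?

2

Vowels present: i, i, y, y; each is a nucleus, giving 4 syllables.
/i…i/ gap (V1→V2): cluster /nn/ — the longest permitted-onset suffix is /n/; onset = /n/, preceding coda = /n/.
/i…y/ gap (V2→V3): just /b/ — single C goes to the following onset.
/y…y/ gap (V3→V4): cluster /fkbr/ — the longest permitted-onset suffix is /br/; onset = /br/, preceding coda = /fk/.
Result: nin.ni.byfk.bryz.
The third /n/ is in the onset of syllable 2 (/ni/).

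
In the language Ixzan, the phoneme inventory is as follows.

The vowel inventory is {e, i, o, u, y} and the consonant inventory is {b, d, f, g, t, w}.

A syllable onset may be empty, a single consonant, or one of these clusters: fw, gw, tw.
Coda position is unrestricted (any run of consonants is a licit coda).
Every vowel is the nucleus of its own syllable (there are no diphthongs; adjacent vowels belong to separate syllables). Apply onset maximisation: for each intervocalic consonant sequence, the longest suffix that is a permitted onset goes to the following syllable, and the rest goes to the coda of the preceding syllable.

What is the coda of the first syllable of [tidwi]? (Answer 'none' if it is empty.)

The vowels are i, i — 2 nuclei, so 2 syllables.
/i…i/ gap (V1→V2): /dw/; trying suffixes from longest down, /w/ is the first permitted one, so coda /d/ | onset /w/.
Result: tid.wi.
Syllable 1 is /tid/: onset /t/, nucleus /i/, coda /d/.

d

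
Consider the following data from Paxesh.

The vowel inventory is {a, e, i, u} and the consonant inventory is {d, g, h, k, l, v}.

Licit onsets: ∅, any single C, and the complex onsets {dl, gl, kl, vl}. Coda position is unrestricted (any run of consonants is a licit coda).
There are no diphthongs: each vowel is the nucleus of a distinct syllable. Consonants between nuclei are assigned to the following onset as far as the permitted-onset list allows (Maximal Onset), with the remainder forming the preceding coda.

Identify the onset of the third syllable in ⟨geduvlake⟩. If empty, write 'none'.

vl

The vowels are e, u, a, e — 4 nuclei, so 4 syllables.
σ1/σ2 boundary: just /d/ — single C goes to the following onset.
σ2/σ3 boundary: /vl/ is a licit onset in full, so it all attaches to the next syllable.
σ3/σ4 boundary: just /k/ — single C goes to the following onset.
Syllabification: ge.du.vla.ke.
Syllable 3 is /vla/: onset /vl/, nucleus /a/, coda ∅.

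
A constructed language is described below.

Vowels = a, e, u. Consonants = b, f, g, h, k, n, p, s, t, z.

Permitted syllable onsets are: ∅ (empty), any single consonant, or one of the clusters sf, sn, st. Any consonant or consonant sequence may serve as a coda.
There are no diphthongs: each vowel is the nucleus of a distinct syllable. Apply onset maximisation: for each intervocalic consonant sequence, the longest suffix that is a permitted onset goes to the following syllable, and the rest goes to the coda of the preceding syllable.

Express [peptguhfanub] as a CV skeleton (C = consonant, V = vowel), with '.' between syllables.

CVCC.CVC.CV.CVC

Nuclei (vowels): e, u, a, u → 4 syllables.
σ1/σ2 boundary: /ptg/; trying suffixes from longest down, /g/ is the first permitted one, so coda /pt/ | onset /g/.
σ2/σ3 boundary: /hf/; trying suffixes from longest down, /f/ is the first permitted one, so coda /h/ | onset /f/.
σ3/σ4 boundary: just /n/ — single C goes to the following onset.
So the parse is pept.guh.fa.nub.
Mapping each syllable to C/V: /pept/ → CVCC, /guh/ → CVC, /fa/ → CV, /nub/ → CVC.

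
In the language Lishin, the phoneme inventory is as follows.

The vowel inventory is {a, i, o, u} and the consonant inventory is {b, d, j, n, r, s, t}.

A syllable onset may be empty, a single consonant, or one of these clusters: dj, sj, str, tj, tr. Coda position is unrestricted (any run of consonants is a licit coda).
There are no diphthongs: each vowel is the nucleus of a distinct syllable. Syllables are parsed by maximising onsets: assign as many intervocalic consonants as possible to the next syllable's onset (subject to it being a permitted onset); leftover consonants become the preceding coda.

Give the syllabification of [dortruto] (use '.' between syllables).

dor.tru.to

Nuclei (vowels): o, u, o → 3 syllables.
V1 /o/ – V2 /u/: /rtr/ — longest licit onset from the right is /tr/, leaving /r/ as coda.
V2 /u/ – V3 /o/: just /t/ — single C goes to the following onset.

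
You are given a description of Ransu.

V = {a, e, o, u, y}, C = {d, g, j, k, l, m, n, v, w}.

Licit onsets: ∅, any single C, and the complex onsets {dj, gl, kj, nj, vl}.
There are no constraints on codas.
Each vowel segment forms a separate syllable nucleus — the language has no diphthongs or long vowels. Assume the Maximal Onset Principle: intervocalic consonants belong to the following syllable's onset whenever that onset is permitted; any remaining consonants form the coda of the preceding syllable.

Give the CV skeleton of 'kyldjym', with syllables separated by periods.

The vowels are y, y — 2 nuclei, so 2 syllables.
V1 /y/ – V2 /y/: /ldj/; trying suffixes from longest down, /dj/ is the first permitted one, so coda /l/ | onset /dj/.
Putting it together: kyl.djym.
Mapping each syllable to C/V: /kyl/ → CVC, /djym/ → CCVC.

CVC.CCVC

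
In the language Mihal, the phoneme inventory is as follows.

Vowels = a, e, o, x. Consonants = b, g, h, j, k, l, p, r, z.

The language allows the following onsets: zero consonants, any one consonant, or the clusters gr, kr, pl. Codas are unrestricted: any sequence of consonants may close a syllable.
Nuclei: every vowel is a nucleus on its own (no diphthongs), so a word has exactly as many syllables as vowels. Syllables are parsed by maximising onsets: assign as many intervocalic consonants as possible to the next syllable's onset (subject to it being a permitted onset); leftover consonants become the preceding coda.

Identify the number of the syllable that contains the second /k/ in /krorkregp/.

Nuclei (vowels): o, e → 2 syllables.
V1 /o/ – V2 /e/: /rkr/ — longest licit onset from the right is /kr/, leaving /r/ as coda.
Putting it together: kror.kregp.
The second /k/ is in the onset of syllable 2 (/kregp/).

2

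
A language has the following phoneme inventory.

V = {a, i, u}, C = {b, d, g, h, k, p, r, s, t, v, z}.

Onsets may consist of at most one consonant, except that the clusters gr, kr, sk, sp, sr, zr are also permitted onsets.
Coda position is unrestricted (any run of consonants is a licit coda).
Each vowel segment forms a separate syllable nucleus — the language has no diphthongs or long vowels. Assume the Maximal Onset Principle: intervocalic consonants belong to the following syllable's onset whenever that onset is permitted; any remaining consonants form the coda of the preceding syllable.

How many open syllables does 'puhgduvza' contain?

Vowels present: u, u, a; each is a nucleus, giving 3 syllables.
/u…u/ gap (V1→V2): /hgd/ splits as /hg/ + /d/ (/d/ is the longest suffix that is a licit onset).
/u…a/ gap (V2→V3): /vz/ — longest licit onset from the right is /z/, leaving /v/ as coda.
Syllabification: puhg.duv.za.
Classifying each syllable: /puhg/ (closed), /duv/ (closed), /za/ (open).
Open syllables: 1.

1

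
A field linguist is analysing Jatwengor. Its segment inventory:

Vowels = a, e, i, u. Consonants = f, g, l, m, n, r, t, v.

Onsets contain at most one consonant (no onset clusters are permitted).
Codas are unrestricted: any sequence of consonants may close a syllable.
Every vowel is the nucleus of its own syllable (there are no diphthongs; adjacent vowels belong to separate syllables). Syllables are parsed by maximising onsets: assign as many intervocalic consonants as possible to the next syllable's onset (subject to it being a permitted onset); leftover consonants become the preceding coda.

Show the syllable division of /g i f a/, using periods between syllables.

gi.fa

Nuclei (vowels): i, a → 2 syllables.
σ1/σ2 boundary: /f/ → onset of the next syllable (single consonants are always licit onsets).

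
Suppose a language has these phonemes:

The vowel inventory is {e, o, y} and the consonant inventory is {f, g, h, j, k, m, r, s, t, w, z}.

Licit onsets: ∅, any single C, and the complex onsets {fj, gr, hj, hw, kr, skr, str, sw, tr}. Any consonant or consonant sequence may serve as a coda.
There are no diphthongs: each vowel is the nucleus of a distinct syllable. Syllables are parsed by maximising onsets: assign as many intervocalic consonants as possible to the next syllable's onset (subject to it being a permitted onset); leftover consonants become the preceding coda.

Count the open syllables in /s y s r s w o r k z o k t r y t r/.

Vowels present: y, o, o, y; each is a nucleus, giving 4 syllables.
σ1/σ2 boundary: cluster /srsw/ — the longest permitted-onset suffix is /sw/; onset = /sw/, preceding coda = /sr/.
σ2/σ3 boundary: /rkz/ — longest licit onset from the right is /z/, leaving /rk/ as coda.
σ3/σ4 boundary: /ktr/ splits as /k/ + /tr/ (/tr/ is the longest suffix that is a licit onset).
So the parse is sysr.swork.zok.trytr.
Classifying each syllable: /sysr/ (closed), /swork/ (closed), /zok/ (closed), /trytr/ (closed).
Open syllables: 0.

0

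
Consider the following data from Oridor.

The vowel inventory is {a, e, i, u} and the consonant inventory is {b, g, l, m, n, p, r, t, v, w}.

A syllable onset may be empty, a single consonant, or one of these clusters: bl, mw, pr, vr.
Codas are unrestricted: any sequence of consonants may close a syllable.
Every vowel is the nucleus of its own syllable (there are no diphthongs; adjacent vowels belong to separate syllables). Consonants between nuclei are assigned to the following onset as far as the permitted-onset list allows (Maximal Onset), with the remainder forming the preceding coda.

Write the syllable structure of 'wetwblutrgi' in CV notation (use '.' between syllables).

CVCC.CCVCC.CV

Vowels present: e, u, i; each is a nucleus, giving 3 syllables.
Between /e/ (V1) and /u/ (V2): /twbl/; trying suffixes from longest down, /bl/ is the first permitted one, so coda /tw/ | onset /bl/.
Between /u/ (V2) and /i/ (V3): cluster /trg/ — the longest permitted-onset suffix is /g/; onset = /g/, preceding coda = /tr/.
Putting it together: wetw.blutr.gi.
Mapping each syllable to C/V: /wetw/ → CVCC, /blutr/ → CCVCC, /gi/ → CV.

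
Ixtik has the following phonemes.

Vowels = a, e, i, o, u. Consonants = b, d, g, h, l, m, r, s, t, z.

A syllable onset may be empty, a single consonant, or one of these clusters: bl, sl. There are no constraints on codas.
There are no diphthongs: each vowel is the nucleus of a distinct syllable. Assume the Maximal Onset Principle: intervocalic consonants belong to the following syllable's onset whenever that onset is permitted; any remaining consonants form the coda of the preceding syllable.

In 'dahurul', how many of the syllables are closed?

Nuclei (vowels): a, u, u → 3 syllables.
V1 /a/ – V2 /u/: /h/ → onset of the next syllable (single consonants are always licit onsets).
V2 /u/ – V3 /u/: /r/ is a single consonant, so it becomes the next onset.
Syllabification: da.hu.rul.
Classifying each syllable: /da/ (open), /hu/ (open), /rul/ (closed).
Closed syllables: 1.

1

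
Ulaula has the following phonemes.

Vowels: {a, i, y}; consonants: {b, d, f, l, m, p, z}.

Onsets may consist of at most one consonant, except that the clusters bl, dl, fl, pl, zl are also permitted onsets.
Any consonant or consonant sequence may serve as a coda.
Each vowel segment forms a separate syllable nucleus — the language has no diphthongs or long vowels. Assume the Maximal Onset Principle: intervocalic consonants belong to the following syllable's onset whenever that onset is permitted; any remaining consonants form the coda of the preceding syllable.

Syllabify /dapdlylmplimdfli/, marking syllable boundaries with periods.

dap.dlylm.plimd.fli

Vowels present: a, y, i, i; each is a nucleus, giving 4 syllables.
/a…y/ gap (V1→V2): cluster /pdl/ — the longest permitted-onset suffix is /dl/; onset = /dl/, preceding coda = /p/.
/y…i/ gap (V2→V3): /lmpl/ — longest licit onset from the right is /pl/, leaving /lm/ as coda.
/i…i/ gap (V3→V4): /mdfl/ — longest licit onset from the right is /fl/, leaving /md/ as coda.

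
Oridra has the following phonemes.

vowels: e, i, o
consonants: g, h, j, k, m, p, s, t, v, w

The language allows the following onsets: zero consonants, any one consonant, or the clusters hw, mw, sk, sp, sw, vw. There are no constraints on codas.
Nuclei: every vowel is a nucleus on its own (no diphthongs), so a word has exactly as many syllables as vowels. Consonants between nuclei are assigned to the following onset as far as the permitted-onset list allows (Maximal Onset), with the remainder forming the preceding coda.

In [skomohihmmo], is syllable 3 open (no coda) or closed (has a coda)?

closed

The vowels are o, o, i, o — 4 nuclei, so 4 syllables.
σ1/σ2 boundary: just /m/ — single C goes to the following onset.
σ2/σ3 boundary: just /h/ — single C goes to the following onset.
σ3/σ4 boundary: /hmm/ — longest licit onset from the right is /m/, leaving /hm/ as coda.
So the parse is sko.mo.hihm.mo.
Syllable 3 is /hihm/ with coda /hm/, so it is closed.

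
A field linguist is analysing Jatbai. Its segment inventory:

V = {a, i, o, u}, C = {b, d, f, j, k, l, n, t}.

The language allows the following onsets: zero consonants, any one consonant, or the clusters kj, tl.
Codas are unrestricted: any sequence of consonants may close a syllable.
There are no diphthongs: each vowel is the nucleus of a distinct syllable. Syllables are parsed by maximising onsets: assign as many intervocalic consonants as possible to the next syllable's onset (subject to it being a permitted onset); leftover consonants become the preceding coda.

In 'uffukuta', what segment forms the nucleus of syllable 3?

Vowels present: u, u, u, a; each is a nucleus, giving 4 syllables.
The third nucleus (vowel 3 from the left) is /u/.

u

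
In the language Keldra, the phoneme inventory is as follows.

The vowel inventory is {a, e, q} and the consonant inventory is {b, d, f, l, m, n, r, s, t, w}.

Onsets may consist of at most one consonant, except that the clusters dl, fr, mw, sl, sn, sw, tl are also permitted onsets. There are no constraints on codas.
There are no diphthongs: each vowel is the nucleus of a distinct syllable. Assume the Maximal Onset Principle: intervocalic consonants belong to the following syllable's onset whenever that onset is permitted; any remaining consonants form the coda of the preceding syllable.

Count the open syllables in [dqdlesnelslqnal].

Vowels present: q, e, e, q, a; each is a nucleus, giving 5 syllables.
Between /q/ (V1) and /e/ (V2): /dl/ — entire cluster is a permitted onset → onset /dl/, coda ∅.
Between /e/ (V2) and /e/ (V3): /sn/ — entire cluster is a permitted onset → onset /sn/, coda ∅.
Between /e/ (V3) and /q/ (V4): /lsl/ — longest licit onset from the right is /sl/, leaving /l/ as coda.
Between /q/ (V4) and /a/ (V5): /n/ → onset of the next syllable (single consonants are always licit onsets).
Syllabification: dq.dle.snel.slq.nal.
Classifying each syllable: /dq/ (open), /dle/ (open), /snel/ (closed), /slq/ (open), /nal/ (closed).
Open syllables: 3.

3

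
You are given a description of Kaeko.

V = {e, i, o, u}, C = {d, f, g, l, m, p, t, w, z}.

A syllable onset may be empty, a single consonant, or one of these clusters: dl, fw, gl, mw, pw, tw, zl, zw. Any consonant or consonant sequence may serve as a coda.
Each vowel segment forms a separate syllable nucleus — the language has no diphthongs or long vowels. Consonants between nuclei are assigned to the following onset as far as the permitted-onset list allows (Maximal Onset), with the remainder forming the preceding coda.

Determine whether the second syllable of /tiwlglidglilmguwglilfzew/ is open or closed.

closed

Vowels present: i, i, i, u, i, e; each is a nucleus, giving 6 syllables.
Between /i/ (V1) and /i/ (V2): /wlgl/; trying suffixes from longest down, /gl/ is the first permitted one, so coda /wl/ | onset /gl/.
Between /i/ (V2) and /i/ (V3): /dgl/; trying suffixes from longest down, /gl/ is the first permitted one, so coda /d/ | onset /gl/.
Between /i/ (V3) and /u/ (V4): cluster /lmg/ — the longest permitted-onset suffix is /g/; onset = /g/, preceding coda = /lm/.
Between /u/ (V4) and /i/ (V5): /wgl/ splits as /w/ + /gl/ (/gl/ is the longest suffix that is a licit onset).
Between /i/ (V5) and /e/ (V6): cluster /lfz/ — the longest permitted-onset suffix is /z/; onset = /z/, preceding coda = /lf/.
Result: tiwl.glid.glilm.guw.glilf.zew.
Syllable 2 is /glid/ with coda /d/, so it is closed.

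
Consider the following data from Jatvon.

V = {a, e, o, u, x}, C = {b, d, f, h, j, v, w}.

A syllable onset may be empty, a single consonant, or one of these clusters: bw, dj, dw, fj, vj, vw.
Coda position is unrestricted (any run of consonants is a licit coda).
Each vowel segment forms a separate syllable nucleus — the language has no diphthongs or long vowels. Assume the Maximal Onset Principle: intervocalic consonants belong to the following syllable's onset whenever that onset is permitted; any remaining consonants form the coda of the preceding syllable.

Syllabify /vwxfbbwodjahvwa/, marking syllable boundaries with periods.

Vowels present: x, o, a, a; each is a nucleus, giving 4 syllables.
/x…o/ gap (V1→V2): /fbbw/ splits as /fb/ + /bw/ (/bw/ is the longest suffix that is a licit onset).
/o…a/ gap (V2→V3): cluster /dj/ — /dj/ is itself a permitted onset, so the whole cluster goes right; preceding coda = ∅.
/a…a/ gap (V3→V4): /hvw/; trying suffixes from longest down, /vw/ is the first permitted one, so coda /h/ | onset /vw/.

vwxfb.bwo.djah.vwa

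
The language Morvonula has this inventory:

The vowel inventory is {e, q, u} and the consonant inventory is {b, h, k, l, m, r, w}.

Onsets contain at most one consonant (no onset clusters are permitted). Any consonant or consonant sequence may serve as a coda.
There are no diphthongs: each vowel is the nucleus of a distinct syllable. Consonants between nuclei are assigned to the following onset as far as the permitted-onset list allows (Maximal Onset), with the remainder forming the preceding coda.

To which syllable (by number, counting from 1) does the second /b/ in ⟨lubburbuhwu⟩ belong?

2

Nuclei (vowels): u, u, u, u → 4 syllables.
/u…u/ gap (V1→V2): /bb/ — longest licit onset from the right is /b/, leaving /b/ as coda.
/u…u/ gap (V2→V3): /rb/ — longest licit onset from the right is /b/, leaving /r/ as coda.
/u…u/ gap (V3→V4): cluster /hw/ — the longest permitted-onset suffix is /w/; onset = /w/, preceding coda = /h/.
Putting it together: lub.bur.buh.wu.
The second /b/ is in the onset of syllable 2 (/bur/).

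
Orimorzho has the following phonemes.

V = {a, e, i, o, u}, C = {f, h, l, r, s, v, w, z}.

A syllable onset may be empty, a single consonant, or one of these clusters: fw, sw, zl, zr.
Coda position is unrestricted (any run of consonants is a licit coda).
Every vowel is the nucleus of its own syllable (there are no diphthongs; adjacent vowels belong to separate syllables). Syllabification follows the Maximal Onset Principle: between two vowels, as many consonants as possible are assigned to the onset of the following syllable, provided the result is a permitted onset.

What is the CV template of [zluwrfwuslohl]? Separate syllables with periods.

Vowels present: u, u, o; each is a nucleus, giving 3 syllables.
Between /u/ (V1) and /u/ (V2): /wrfw/ splits as /wr/ + /fw/ (/fw/ is the longest suffix that is a licit onset).
Between /u/ (V2) and /o/ (V3): /sl/ — longest licit onset from the right is /l/, leaving /s/ as coda.
Syllabification: zluwr.fwus.lohl.
Mapping each syllable to C/V: /zluwr/ → CCVCC, /fwus/ → CCVC, /lohl/ → CVCC.

CCVCC.CCVC.CVCC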